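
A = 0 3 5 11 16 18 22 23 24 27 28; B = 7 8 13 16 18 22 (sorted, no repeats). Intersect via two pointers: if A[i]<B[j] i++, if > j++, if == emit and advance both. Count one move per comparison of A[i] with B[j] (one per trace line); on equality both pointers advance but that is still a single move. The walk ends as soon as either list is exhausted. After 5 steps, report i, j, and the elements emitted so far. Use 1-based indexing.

[i=1,j=1] 0<7 → i++
[i=2,j=1] 3<7 → i++
[i=3,j=1] 5<7 → i++
[i=4,j=1] 11>7 → j++
[i=4,j=2] 11>8 → j++

i=4, j=3, emitted=[]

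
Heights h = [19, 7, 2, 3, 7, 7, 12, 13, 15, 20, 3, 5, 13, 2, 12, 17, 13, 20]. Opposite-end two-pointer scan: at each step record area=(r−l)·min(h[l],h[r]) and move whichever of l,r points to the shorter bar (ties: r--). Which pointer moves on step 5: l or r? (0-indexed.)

l=0 r=17: min(19,20)*17=323 best=323 *, l++
l=1 r=17: min(7,20)*16=112 best=323, l++
l=2 r=17: min(2,20)*15=30 best=323, l++
l=3 r=17: min(3,20)*14=42 best=323, l++
l=4 r=17: min(7,20)*13=91 best=323, l++

l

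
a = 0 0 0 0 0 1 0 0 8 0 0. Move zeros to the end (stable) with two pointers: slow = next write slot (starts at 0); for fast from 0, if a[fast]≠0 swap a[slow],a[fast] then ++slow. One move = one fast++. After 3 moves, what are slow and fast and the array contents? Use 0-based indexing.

slow=0, fast=3, a=[0, 0, 0, 0, 0, 1, 0, 0, 8, 0, 0]

slow=0 fast=0: a[fast]=0, fast++
slow=0 fast=1: a[fast]=0, fast++
slow=0 fast=2: a[fast]=0, fast++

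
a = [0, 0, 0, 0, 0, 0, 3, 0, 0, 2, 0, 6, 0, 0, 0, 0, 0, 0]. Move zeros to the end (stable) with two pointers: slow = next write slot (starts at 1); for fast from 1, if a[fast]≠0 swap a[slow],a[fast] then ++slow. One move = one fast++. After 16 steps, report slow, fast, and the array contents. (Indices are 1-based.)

slow=1 fast=1: a[fast]=0, fast++
slow=1 fast=2: a[fast]=0, fast++
slow=1 fast=3: a[fast]=0, fast++
slow=1 fast=4: a[fast]=0, fast++
slow=1 fast=5: a[fast]=0, fast++
slow=1 fast=6: a[fast]=0, fast++
slow=1 fast=7: a[fast]=3≠0 swap→a[1]=3, slow++,fast++
slow=2 fast=8: a[fast]=0, fast++
slow=2 fast=9: a[fast]=0, fast++
slow=2 fast=10: a[fast]=2≠0 swap→a[2]=2, slow++,fast++
slow=3 fast=11: a[fast]=0, fast++
slow=3 fast=12: a[fast]=6≠0 swap→a[3]=6, slow++,fast++
slow=4 fast=13: a[fast]=0, fast++
slow=4 fast=14: a[fast]=0, fast++
slow=4 fast=15: a[fast]=0, fast++
slow=4 fast=16: a[fast]=0, fast++

slow=4, fast=17, a=[3, 2, 6, 0, 0, 0, 0, 0, 0, 0, 0, 0, 0, 0, 0, 0, 0, 0]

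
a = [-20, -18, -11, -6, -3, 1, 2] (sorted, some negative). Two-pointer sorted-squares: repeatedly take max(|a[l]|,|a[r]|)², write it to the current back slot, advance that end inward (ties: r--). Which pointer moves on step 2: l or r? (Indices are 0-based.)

l

[0,6] |-20|>|2| out[6]=400 → l++
[1,6] |-18|>|2| out[5]=324 → l++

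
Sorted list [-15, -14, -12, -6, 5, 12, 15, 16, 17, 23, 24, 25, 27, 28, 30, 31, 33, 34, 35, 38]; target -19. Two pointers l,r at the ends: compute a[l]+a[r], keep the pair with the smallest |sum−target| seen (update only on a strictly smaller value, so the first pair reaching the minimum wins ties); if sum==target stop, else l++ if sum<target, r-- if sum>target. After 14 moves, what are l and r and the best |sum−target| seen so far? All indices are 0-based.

[0,19] -15+38=23 d=42 * → r--
[0,18] -15+35=20 d=39 * → r--
[0,17] -15+34=19 d=38 * → r--
[0,16] -15+33=18 d=37 * → r--
[0,15] -15+31=16 d=35 * → r--
[0,14] -15+30=15 d=34 * → r--
[0,13] -15+28=13 d=32 * → r--
[0,12] -15+27=12 d=31 * → r--
[0,11] -15+25=10 d=29 * → r--
[0,10] -15+24=9 d=28 * → r--
[0,9] -15+23=8 d=27 * → r--
[0,8] -15+17=2 d=21 * → r--
[0,7] -15+16=1 d=20 * → r--
[0,6] -15+15=0 d=19 * → r--

l=0, r=5, best |Δ|=19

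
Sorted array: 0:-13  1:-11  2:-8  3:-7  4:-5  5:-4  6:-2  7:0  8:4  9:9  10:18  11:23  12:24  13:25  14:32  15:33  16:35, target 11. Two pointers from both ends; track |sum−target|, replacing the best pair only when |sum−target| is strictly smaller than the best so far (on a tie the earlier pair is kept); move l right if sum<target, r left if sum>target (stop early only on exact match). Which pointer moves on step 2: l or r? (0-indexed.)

r

[0,16] -13+35=22 d=11 * → r--
[0,15] -13+33=20 d=9 * → r--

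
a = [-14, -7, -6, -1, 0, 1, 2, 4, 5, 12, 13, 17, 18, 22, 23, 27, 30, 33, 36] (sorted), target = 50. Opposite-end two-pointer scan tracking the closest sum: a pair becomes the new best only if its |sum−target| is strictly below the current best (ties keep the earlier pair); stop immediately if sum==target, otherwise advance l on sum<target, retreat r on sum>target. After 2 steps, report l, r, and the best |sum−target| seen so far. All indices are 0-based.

l=2, r=18, best |Δ|=21

[0,18] -14+36=22 d=28 * → l++
[1,18] -7+36=29 d=21 * → l++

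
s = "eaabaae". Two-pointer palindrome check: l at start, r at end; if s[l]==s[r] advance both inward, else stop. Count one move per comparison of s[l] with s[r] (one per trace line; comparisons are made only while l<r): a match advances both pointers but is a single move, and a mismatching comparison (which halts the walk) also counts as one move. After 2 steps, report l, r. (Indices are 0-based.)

l=2, r=4

l=0 r=6: 'e'=='e', l++,r--
l=1 r=5: 'a'=='a', l++,r--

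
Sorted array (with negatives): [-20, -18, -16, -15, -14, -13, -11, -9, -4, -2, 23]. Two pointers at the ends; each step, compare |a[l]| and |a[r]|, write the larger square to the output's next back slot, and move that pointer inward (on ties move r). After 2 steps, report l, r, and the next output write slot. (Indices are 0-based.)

l=0 r=10: |-20|<=|23| out[10]=529, r--
l=0 r=9: |-20|>|-2| out[9]=400, l++

l=1, r=9, next write slot=8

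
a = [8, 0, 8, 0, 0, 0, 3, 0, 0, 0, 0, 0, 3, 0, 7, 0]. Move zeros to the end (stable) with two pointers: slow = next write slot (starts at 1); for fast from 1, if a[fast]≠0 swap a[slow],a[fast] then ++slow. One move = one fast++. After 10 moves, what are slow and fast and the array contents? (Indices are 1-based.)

slow=1 fast=1: a[fast]=8≠0 swap→a[1]=8, slow++,fast++
slow=2 fast=2: a[fast]=0, fast++
slow=2 fast=3: a[fast]=8≠0 swap→a[2]=8, slow++,fast++
slow=3 fast=4: a[fast]=0, fast++
slow=3 fast=5: a[fast]=0, fast++
slow=3 fast=6: a[fast]=0, fast++
slow=3 fast=7: a[fast]=3≠0 swap→a[3]=3, slow++,fast++
slow=4 fast=8: a[fast]=0, fast++
slow=4 fast=9: a[fast]=0, fast++
slow=4 fast=10: a[fast]=0, fast++

slow=4, fast=11, a=[8, 8, 3, 0, 0, 0, 0, 0, 0, 0, 0, 0, 3, 0, 7, 0]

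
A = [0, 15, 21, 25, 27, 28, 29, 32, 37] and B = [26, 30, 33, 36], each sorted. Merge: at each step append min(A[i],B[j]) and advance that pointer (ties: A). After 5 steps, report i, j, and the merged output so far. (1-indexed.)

i=1 j=1: A[i]=0<=B[j]=26 take 0, i++
i=2 j=1: A[i]=15<=B[j]=26 take 15, i++
i=3 j=1: A[i]=21<=B[j]=26 take 21, i++
i=4 j=1: A[i]=25<=B[j]=26 take 25, i++
i=5 j=1: A[i]=27>B[j]=26 take 26, j++

i=5, j=2, merged so far=[0, 15, 21, 25, 26]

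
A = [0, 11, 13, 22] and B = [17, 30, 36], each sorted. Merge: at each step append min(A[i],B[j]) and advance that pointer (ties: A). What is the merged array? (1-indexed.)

[0, 11, 13, 17, 22, 30, 36]

i=1 j=1: A[i]=0<=B[j]=17 take 0, i++
i=2 j=1: A[i]=11<=B[j]=17 take 11, i++
i=3 j=1: A[i]=13<=B[j]=17 take 13, i++
i=4 j=1: A[i]=22>B[j]=17 take 17, j++
i=4 j=2: A[i]=22<=B[j]=30 take 22, i++
i=5 j=2: A done, take B[j]=30, j++
i=5 j=3: A done, take B[j]=36, j++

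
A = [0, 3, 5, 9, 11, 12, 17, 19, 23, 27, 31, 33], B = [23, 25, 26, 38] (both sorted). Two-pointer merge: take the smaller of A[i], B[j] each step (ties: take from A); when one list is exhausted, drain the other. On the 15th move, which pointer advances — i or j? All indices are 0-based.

i=0 j=0: A[i]=0<=B[j]=23 take 0, i++
i=1 j=0: A[i]=3<=B[j]=23 take 3, i++
i=2 j=0: A[i]=5<=B[j]=23 take 5, i++
i=3 j=0: A[i]=9<=B[j]=23 take 9, i++
i=4 j=0: A[i]=11<=B[j]=23 take 11, i++
i=5 j=0: A[i]=12<=B[j]=23 take 12, i++
i=6 j=0: A[i]=17<=B[j]=23 take 17, i++
i=7 j=0: A[i]=19<=B[j]=23 take 19, i++
i=8 j=0: A[i]=23<=B[j]=23 take 23, i++
i=9 j=0: A[i]=27>B[j]=23 take 23, j++
i=9 j=1: A[i]=27>B[j]=25 take 25, j++
i=9 j=2: A[i]=27>B[j]=26 take 26, j++
i=9 j=3: A[i]=27<=B[j]=38 take 27, i++
i=10 j=3: A[i]=31<=B[j]=38 take 31, i++
i=11 j=3: A[i]=33<=B[j]=38 take 33, i++

i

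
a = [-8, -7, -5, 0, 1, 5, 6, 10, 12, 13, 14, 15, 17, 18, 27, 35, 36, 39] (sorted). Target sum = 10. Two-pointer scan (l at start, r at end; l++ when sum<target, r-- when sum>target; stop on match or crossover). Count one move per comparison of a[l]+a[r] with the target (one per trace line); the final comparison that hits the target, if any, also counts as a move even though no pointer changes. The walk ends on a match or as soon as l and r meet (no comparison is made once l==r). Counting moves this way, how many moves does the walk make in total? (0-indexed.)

[0,17] -8+39=31 >10 → r--
[0,16] -8+36=28 >10 → r--
[0,15] -8+35=27 >10 → r--
[0,14] -8+27=19 >10 → r--
[0,13] -8+18=10 → found

5 moves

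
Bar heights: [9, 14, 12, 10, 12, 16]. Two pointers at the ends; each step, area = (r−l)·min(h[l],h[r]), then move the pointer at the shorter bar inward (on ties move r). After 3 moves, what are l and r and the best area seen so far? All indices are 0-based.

l=3, r=5, best area=56

l=0 r=5: min(9,16)*5=45 best=45 *, l++
l=1 r=5: min(14,16)*4=56 best=56 *, l++
l=2 r=5: min(12,16)*3=36 best=56, l++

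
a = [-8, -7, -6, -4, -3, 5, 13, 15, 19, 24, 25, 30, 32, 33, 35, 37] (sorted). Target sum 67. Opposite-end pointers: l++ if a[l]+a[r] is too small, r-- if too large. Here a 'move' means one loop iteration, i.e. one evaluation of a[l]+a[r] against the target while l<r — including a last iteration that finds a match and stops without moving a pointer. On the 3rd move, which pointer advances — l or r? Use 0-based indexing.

l

l=0 r=15: -8+37=29 <67, l++
l=1 r=15: -7+37=30 <67, l++
l=2 r=15: -6+37=31 <67, l++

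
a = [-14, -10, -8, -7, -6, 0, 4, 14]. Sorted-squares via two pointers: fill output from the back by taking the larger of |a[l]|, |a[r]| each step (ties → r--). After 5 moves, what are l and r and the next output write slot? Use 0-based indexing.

l=4, r=6, next write slot=2

l=0 r=7: |-14|<=|14| out[7]=196, r--
l=0 r=6: |-14|>|4| out[6]=196, l++
l=1 r=6: |-10|>|4| out[5]=100, l++
l=2 r=6: |-8|>|4| out[4]=64, l++
l=3 r=6: |-7|>|4| out[3]=49, l++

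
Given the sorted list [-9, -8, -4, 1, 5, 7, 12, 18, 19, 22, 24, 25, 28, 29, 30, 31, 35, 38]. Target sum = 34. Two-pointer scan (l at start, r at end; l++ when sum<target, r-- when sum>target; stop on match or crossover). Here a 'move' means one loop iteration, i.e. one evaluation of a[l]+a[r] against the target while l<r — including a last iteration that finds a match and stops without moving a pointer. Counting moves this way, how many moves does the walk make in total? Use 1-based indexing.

3 moves

[1,18] -9+38=29 <34 → l++
[2,18] -8+38=30 <34 → l++
[3,18] -4+38=34 → found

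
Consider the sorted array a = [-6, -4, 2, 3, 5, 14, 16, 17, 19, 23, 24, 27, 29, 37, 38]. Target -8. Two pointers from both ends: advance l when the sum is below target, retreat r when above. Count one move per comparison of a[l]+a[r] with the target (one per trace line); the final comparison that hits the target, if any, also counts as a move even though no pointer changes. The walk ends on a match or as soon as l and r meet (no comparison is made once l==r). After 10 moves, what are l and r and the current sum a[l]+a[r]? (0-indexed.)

l=0 r=14: -6+38=32 >-8, r--
l=0 r=13: -6+37=31 >-8, r--
l=0 r=12: -6+29=23 >-8, r--
l=0 r=11: -6+27=21 >-8, r--
l=0 r=10: -6+24=18 >-8, r--
l=0 r=9: -6+23=17 >-8, r--
l=0 r=8: -6+19=13 >-8, r--
l=0 r=7: -6+17=11 >-8, r--
l=0 r=6: -6+16=10 >-8, r--
l=0 r=5: -6+14=8 >-8, r--

l=0, r=4, sum=-1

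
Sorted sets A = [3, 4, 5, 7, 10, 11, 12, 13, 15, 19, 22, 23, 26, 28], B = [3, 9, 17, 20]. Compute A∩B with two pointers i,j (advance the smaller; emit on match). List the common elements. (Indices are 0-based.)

i=0 j=0: 3==3 emit, i++,j++
i=1 j=1: 4<9, i++
i=2 j=1: 5<9, i++
i=3 j=1: 7<9, i++
i=4 j=1: 10>9, j++
i=4 j=2: 10<17, i++
i=5 j=2: 11<17, i++
i=6 j=2: 12<17, i++
i=7 j=2: 13<17, i++
i=8 j=2: 15<17, i++
i=9 j=2: 19>17, j++
i=9 j=3: 19<20, i++
i=10 j=3: 22>20, j++

intersection = [3]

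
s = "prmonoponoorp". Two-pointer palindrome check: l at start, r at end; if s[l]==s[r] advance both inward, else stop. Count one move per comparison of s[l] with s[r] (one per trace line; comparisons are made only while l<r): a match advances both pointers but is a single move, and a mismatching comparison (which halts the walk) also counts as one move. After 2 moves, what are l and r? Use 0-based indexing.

l=0 r=12: 'p'=='p', l++,r--
l=1 r=11: 'r'=='r', l++,r--

l=2, r=10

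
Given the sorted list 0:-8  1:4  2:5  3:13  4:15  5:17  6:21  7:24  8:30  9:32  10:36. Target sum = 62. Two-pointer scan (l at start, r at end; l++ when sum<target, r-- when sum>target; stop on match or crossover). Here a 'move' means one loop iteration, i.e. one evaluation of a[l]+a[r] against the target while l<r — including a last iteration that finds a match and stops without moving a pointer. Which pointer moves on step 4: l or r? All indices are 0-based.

l=0 r=10: -8+36=28 <62, l++
l=1 r=10: 4+36=40 <62, l++
l=2 r=10: 5+36=41 <62, l++
l=3 r=10: 13+36=49 <62, l++

l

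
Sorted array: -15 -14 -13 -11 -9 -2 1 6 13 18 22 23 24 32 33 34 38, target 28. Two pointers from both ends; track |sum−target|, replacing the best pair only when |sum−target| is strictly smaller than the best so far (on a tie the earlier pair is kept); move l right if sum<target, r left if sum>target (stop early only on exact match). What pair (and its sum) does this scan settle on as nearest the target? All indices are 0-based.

pair (6, 22) with sum 28 (|Δ|=0)

[0,16] -15+38=23 d=5 * → l++
[1,16] -14+38=24 d=4 * → l++
[2,16] -13+38=25 d=3 * → l++
[3,16] -11+38=27 d=1 * → l++
[4,16] -9+38=29 d=1 → r--
[4,15] -9+34=25 d=3 → l++
[5,15] -2+34=32 d=4 → r--
[5,14] -2+33=31 d=3 → r--
[5,13] -2+32=30 d=2 → r--
[5,12] -2+24=22 d=6 → l++
[6,12] 1+24=25 d=3 → l++
[7,12] 6+24=30 d=2 → r--
[7,11] 6+23=29 d=1 → r--
[7,10] 6+22=28 d=0 * → stop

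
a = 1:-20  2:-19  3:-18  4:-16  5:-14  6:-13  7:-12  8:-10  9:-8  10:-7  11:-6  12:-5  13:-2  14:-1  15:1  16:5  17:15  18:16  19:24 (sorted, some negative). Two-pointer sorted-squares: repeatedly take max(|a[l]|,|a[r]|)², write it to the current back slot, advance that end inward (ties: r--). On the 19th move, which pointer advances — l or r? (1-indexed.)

r

l=1 r=19: |-20|<=|24| out[19]=576, r--
l=1 r=18: |-20|>|16| out[18]=400, l++
l=2 r=18: |-19|>|16| out[17]=361, l++
l=3 r=18: |-18|>|16| out[16]=324, l++
l=4 r=18: |-16|<=|16| out[15]=256, r--
l=4 r=17: |-16|>|15| out[14]=256, l++
l=5 r=17: |-14|<=|15| out[13]=225, r--
l=5 r=16: |-14|>|5| out[12]=196, l++
l=6 r=16: |-13|>|5| out[11]=169, l++
l=7 r=16: |-12|>|5| out[10]=144, l++
l=8 r=16: |-10|>|5| out[9]=100, l++
l=9 r=16: |-8|>|5| out[8]=64, l++
l=10 r=16: |-7|>|5| out[7]=49, l++
l=11 r=16: |-6|>|5| out[6]=36, l++
l=12 r=16: |-5|<=|5| out[5]=25, r--
l=12 r=15: |-5|>|1| out[4]=25, l++
l=13 r=15: |-2|>|1| out[3]=4, l++
l=14 r=15: |-1|<=|1| out[2]=1, r--
l=14 r=14: |-1|<=|-1| out[1]=1, r--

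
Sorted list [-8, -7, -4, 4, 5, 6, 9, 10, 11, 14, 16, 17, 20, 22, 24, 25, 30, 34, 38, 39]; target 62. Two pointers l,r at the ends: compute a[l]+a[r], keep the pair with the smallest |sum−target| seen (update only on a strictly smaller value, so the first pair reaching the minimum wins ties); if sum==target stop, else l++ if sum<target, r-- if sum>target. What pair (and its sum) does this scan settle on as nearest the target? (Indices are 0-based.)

pair (24, 38) with sum 62 (|Δ|=0)

[0,19] -8+39=31 d=31 * → l++
[1,19] -7+39=32 d=30 * → l++
[2,19] -4+39=35 d=27 * → l++
[3,19] 4+39=43 d=19 * → l++
[4,19] 5+39=44 d=18 * → l++
[5,19] 6+39=45 d=17 * → l++
[6,19] 9+39=48 d=14 * → l++
[7,19] 10+39=49 d=13 * → l++
[8,19] 11+39=50 d=12 * → l++
[9,19] 14+39=53 d=9 * → l++
[10,19] 16+39=55 d=7 * → l++
[11,19] 17+39=56 d=6 * → l++
[12,19] 20+39=59 d=3 * → l++
[13,19] 22+39=61 d=1 * → l++
[14,19] 24+39=63 d=1 → r--
[14,18] 24+38=62 d=0 * → stop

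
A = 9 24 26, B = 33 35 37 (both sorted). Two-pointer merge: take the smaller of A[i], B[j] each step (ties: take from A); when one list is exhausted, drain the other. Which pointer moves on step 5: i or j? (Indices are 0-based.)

i=0 j=0: A[i]=9<=B[j]=33 take 9, i++
i=1 j=0: A[i]=24<=B[j]=33 take 24, i++
i=2 j=0: A[i]=26<=B[j]=33 take 26, i++
i=3 j=0: A done, take B[j]=33, j++
i=3 j=1: A done, take B[j]=35, j++

j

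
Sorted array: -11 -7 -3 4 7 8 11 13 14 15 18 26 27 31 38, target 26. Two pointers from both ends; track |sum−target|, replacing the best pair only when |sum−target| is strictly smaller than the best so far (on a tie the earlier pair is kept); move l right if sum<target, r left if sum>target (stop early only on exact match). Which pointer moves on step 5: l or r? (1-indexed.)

l=1 r=15: -11+38=27 d=1 *, r--
l=1 r=14: -11+31=20 d=6, l++
l=2 r=14: -7+31=24 d=2, l++
l=3 r=14: -3+31=28 d=2, r--
l=3 r=13: -3+27=24 d=2, l++

l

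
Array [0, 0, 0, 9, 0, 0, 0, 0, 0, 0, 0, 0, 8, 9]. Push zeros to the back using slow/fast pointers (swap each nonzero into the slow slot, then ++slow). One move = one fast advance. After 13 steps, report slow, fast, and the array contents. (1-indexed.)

(s=1,f=1) a[fast]=0 → fast++
(s=1,f=2) a[fast]=0 → fast++
(s=1,f=3) a[fast]=0 → fast++
(s=1,f=4) a[fast]=9≠0 swap→a[1]=9 → slow++,fast++
(s=2,f=5) a[fast]=0 → fast++
(s=2,f=6) a[fast]=0 → fast++
(s=2,f=7) a[fast]=0 → fast++
(s=2,f=8) a[fast]=0 → fast++
(s=2,f=9) a[fast]=0 → fast++
(s=2,f=10) a[fast]=0 → fast++
(s=2,f=11) a[fast]=0 → fast++
(s=2,f=12) a[fast]=0 → fast++
(s=2,f=13) a[fast]=8≠0 swap→a[2]=8 → slow++,fast++

slow=3, fast=14, a=[9, 8, 0, 0, 0, 0, 0, 0, 0, 0, 0, 0, 0, 9]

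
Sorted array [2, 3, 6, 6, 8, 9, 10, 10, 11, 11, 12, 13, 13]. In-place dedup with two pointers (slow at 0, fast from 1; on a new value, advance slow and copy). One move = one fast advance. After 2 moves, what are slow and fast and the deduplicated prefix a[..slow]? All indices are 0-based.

slow=2, fast=3, prefix=[2, 3, 6]

slow=0 fast=1: a[fast]=3≠a[slow]=2 write a[1]=3, slow++,fast++
slow=1 fast=2: a[fast]=6≠a[slow]=3 write a[2]=6, slow++,fast++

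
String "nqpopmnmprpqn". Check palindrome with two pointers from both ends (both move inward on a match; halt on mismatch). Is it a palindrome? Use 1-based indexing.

l=1 r=13: 'n'=='n', l++,r--
l=2 r=12: 'q'=='q', l++,r--
l=3 r=11: 'p'=='p', l++,r--
l=4 r=10: 'o'!='r', stop

not a palindrome (mismatch at 4,10)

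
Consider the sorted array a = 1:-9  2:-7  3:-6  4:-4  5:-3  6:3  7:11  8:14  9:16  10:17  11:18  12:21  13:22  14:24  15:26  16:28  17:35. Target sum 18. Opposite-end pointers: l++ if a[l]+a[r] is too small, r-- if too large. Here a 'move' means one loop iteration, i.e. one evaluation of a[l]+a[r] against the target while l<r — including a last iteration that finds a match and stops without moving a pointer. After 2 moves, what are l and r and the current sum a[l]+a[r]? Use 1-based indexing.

[1,17] -9+35=26 >18 → r--
[1,16] -9+28=19 >18 → r--

l=1, r=15, sum=17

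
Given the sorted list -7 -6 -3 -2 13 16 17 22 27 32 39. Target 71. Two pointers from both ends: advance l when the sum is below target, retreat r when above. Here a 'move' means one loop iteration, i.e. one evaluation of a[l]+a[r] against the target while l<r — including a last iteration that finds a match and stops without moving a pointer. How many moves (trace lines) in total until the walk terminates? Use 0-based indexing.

[0,10] -7+39=32 <71 → l++
[1,10] -6+39=33 <71 → l++
[2,10] -3+39=36 <71 → l++
[3,10] -2+39=37 <71 → l++
[4,10] 13+39=52 <71 → l++
[5,10] 16+39=55 <71 → l++
[6,10] 17+39=56 <71 → l++
[7,10] 22+39=61 <71 → l++
[8,10] 27+39=66 <71 → l++
[9,10] 32+39=71 → found

10 moves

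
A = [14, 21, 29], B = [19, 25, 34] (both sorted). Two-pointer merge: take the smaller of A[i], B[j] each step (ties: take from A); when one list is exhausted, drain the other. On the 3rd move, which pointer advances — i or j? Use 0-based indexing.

i=0 j=0: A[i]=14<=B[j]=19 take 14, i++
i=1 j=0: A[i]=21>B[j]=19 take 19, j++
i=1 j=1: A[i]=21<=B[j]=25 take 21, i++

i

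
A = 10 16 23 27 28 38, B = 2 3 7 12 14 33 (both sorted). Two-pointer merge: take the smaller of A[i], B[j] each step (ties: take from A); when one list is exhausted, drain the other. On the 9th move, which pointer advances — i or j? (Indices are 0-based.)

[i=0,j=0] A[i]=10>B[j]=2 take 2 → j++
[i=0,j=1] A[i]=10>B[j]=3 take 3 → j++
[i=0,j=2] A[i]=10>B[j]=7 take 7 → j++
[i=0,j=3] A[i]=10<=B[j]=12 take 10 → i++
[i=1,j=3] A[i]=16>B[j]=12 take 12 → j++
[i=1,j=4] A[i]=16>B[j]=14 take 14 → j++
[i=1,j=5] A[i]=16<=B[j]=33 take 16 → i++
[i=2,j=5] A[i]=23<=B[j]=33 take 23 → i++
[i=3,j=5] A[i]=27<=B[j]=33 take 27 → i++

i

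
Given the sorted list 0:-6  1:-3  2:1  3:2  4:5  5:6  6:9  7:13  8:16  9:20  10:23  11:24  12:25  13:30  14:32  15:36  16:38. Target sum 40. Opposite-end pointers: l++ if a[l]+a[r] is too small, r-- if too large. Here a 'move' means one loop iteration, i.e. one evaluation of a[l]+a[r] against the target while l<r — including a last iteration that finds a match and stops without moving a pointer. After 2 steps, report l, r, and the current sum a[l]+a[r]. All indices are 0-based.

l=2, r=16, sum=39

[0,16] -6+38=32 <40 → l++
[1,16] -3+38=35 <40 → l++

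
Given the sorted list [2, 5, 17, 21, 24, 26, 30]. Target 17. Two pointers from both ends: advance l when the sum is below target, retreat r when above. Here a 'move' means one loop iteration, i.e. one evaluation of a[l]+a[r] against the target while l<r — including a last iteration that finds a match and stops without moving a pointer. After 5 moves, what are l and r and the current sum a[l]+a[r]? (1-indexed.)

l=1, r=2, sum=7

[1,7] 2+30=32 >17 → r--
[1,6] 2+26=28 >17 → r--
[1,5] 2+24=26 >17 → r--
[1,4] 2+21=23 >17 → r--
[1,3] 2+17=19 >17 → r--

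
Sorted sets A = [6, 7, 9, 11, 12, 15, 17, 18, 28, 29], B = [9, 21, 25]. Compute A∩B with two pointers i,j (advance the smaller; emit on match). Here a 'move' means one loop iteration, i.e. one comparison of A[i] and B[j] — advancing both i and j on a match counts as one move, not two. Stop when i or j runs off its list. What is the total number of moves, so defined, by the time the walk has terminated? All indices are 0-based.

[i=0,j=0] 6<9 → i++
[i=1,j=0] 7<9 → i++
[i=2,j=0] 9==9 emit → i++,j++
[i=3,j=1] 11<21 → i++
[i=4,j=1] 12<21 → i++
[i=5,j=1] 15<21 → i++
[i=6,j=1] 17<21 → i++
[i=7,j=1] 18<21 → i++
[i=8,j=1] 28>21 → j++
[i=8,j=2] 28>25 → j++

10 moves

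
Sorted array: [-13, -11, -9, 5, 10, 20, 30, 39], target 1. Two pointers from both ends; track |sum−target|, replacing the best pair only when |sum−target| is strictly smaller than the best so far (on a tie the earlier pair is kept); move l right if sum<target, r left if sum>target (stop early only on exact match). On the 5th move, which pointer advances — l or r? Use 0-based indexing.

l

[0,7] -13+39=26 d=25 * → r--
[0,6] -13+30=17 d=16 * → r--
[0,5] -13+20=7 d=6 * → r--
[0,4] -13+10=-3 d=4 * → l++
[1,4] -11+10=-1 d=2 * → l++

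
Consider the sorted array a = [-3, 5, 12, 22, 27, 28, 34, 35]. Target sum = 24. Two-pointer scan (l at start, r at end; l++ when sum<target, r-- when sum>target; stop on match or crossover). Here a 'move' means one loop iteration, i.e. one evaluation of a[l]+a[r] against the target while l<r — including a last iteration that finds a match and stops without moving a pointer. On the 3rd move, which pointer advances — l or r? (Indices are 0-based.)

r

[0,7] -3+35=32 >24 → r--
[0,6] -3+34=31 >24 → r--
[0,5] -3+28=25 >24 → r--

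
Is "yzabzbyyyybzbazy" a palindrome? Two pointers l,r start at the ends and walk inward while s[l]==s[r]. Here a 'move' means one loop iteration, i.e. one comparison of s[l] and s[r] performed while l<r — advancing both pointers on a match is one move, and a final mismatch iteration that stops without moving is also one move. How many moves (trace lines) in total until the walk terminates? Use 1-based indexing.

[1,16] 'y'=='y' → l++,r--
[2,15] 'z'=='z' → l++,r--
[3,14] 'a'=='a' → l++,r--
[4,13] 'b'=='b' → l++,r--
[5,12] 'z'=='z' → l++,r--
[6,11] 'b'=='b' → l++,r--
[7,10] 'y'=='y' → l++,r--
[8,9] 'y'=='y' → l++,r--

8 moves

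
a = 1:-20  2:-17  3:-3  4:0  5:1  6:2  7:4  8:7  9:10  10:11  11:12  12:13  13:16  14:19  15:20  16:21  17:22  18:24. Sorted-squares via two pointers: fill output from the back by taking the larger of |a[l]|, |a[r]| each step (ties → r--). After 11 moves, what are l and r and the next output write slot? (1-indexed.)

l=3, r=9, next write slot=7

[1,18] |-20|<=|24| out[18]=576 → r--
[1,17] |-20|<=|22| out[17]=484 → r--
[1,16] |-20|<=|21| out[16]=441 → r--
[1,15] |-20|<=|20| out[15]=400 → r--
[1,14] |-20|>|19| out[14]=400 → l++
[2,14] |-17|<=|19| out[13]=361 → r--
[2,13] |-17|>|16| out[12]=289 → l++
[3,13] |-3|<=|16| out[11]=256 → r--
[3,12] |-3|<=|13| out[10]=169 → r--
[3,11] |-3|<=|12| out[9]=144 → r--
[3,10] |-3|<=|11| out[8]=121 → r--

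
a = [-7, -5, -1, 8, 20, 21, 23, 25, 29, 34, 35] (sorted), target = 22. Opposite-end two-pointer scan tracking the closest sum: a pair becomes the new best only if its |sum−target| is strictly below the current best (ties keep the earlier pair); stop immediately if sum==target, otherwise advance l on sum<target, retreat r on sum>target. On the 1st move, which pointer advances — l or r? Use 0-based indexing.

r

l=0 r=10: -7+35=28 d=6 *, r--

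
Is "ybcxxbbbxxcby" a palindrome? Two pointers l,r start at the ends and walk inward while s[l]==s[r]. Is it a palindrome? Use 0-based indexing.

l=0 r=12: 'y'=='y', l++,r--
l=1 r=11: 'b'=='b', l++,r--
l=2 r=10: 'c'=='c', l++,r--
l=3 r=9: 'x'=='x', l++,r--
l=4 r=8: 'x'=='x', l++,r--
l=5 r=7: 'b'=='b', l++,r--

palindrome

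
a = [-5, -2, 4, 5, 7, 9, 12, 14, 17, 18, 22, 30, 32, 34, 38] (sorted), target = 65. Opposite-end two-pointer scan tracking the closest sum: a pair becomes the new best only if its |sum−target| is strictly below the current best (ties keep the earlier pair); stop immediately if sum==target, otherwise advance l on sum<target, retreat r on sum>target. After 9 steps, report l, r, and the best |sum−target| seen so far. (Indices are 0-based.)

[0,14] -5+38=33 d=32 * → l++
[1,14] -2+38=36 d=29 * → l++
[2,14] 4+38=42 d=23 * → l++
[3,14] 5+38=43 d=22 * → l++
[4,14] 7+38=45 d=20 * → l++
[5,14] 9+38=47 d=18 * → l++
[6,14] 12+38=50 d=15 * → l++
[7,14] 14+38=52 d=13 * → l++
[8,14] 17+38=55 d=10 * → l++

l=9, r=14, best |Δ|=10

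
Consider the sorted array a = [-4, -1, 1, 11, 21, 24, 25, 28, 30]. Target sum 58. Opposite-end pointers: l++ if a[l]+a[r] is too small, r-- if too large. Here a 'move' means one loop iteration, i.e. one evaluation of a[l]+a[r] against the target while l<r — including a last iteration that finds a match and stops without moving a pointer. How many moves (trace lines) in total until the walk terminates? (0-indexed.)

l=0 r=8: -4+30=26 <58, l++
l=1 r=8: -1+30=29 <58, l++
l=2 r=8: 1+30=31 <58, l++
l=3 r=8: 11+30=41 <58, l++
l=4 r=8: 21+30=51 <58, l++
l=5 r=8: 24+30=54 <58, l++
l=6 r=8: 25+30=55 <58, l++
l=7 r=8: 28+30=58, found

8 moves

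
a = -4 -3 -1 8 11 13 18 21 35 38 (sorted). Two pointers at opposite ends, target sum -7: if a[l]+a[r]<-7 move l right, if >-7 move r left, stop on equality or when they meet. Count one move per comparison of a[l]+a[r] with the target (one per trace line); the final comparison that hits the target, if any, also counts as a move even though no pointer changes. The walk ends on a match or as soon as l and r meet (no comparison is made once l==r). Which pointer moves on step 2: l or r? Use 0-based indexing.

r

l=0 r=9: -4+38=34 >-7, r--
l=0 r=8: -4+35=31 >-7, r--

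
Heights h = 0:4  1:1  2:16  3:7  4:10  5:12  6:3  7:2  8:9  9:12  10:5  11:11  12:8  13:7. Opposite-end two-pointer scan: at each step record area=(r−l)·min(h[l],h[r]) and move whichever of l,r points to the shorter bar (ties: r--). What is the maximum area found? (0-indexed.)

l=0 r=13: min(4,7)*13=52 best=52 *, l++
l=1 r=13: min(1,7)*12=12 best=52, l++
l=2 r=13: min(16,7)*11=77 best=77 *, r--
l=2 r=12: min(16,8)*10=80 best=80 *, r--
l=2 r=11: min(16,11)*9=99 best=99 *, r--
l=2 r=10: min(16,5)*8=40 best=99, r--
l=2 r=9: min(16,12)*7=84 best=99, r--
l=2 r=8: min(16,9)*6=54 best=99, r--
l=2 r=7: min(16,2)*5=10 best=99, r--
l=2 r=6: min(16,3)*4=12 best=99, r--
l=2 r=5: min(16,12)*3=36 best=99, r--
l=2 r=4: min(16,10)*2=20 best=99, r--
l=2 r=3: min(16,7)*1=7 best=99, r--

max area = 99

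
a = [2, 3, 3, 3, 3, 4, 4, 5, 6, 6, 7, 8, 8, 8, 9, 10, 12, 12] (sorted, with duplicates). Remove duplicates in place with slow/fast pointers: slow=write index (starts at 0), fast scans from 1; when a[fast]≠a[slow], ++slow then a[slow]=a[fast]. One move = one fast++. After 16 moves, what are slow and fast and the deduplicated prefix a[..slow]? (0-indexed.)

slow=9, fast=17, prefix=[2, 3, 4, 5, 6, 7, 8, 9, 10, 12]

(s=0,f=1) a[fast]=3≠a[slow]=2 write a[1]=3 → slow++,fast++
(s=1,f=2) a[fast]=3=a[slow] dup → fast++
(s=1,f=3) a[fast]=3=a[slow] dup → fast++
(s=1,f=4) a[fast]=3=a[slow] dup → fast++
(s=1,f=5) a[fast]=4≠a[slow]=3 write a[2]=4 → slow++,fast++
(s=2,f=6) a[fast]=4=a[slow] dup → fast++
(s=2,f=7) a[fast]=5≠a[slow]=4 write a[3]=5 → slow++,fast++
(s=3,f=8) a[fast]=6≠a[slow]=5 write a[4]=6 → slow++,fast++
(s=4,f=9) a[fast]=6=a[slow] dup → fast++
(s=4,f=10) a[fast]=7≠a[slow]=6 write a[5]=7 → slow++,fast++
(s=5,f=11) a[fast]=8≠a[slow]=7 write a[6]=8 → slow++,fast++
(s=6,f=12) a[fast]=8=a[slow] dup → fast++
(s=6,f=13) a[fast]=8=a[slow] dup → fast++
(s=6,f=14) a[fast]=9≠a[slow]=8 write a[7]=9 → slow++,fast++
(s=7,f=15) a[fast]=10≠a[slow]=9 write a[8]=10 → slow++,fast++
(s=8,f=16) a[fast]=12≠a[slow]=10 write a[9]=12 → slow++,fast++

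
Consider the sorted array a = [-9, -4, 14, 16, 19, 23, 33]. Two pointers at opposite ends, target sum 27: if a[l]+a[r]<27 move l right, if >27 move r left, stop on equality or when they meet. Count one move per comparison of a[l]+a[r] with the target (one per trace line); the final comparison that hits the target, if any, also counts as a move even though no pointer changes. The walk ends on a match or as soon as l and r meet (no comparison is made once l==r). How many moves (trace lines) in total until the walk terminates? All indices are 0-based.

[0,6] -9+33=24 <27 → l++
[1,6] -4+33=29 >27 → r--
[1,5] -4+23=19 <27 → l++
[2,5] 14+23=37 >27 → r--
[2,4] 14+19=33 >27 → r--
[2,3] 14+16=30 >27 → r--

6 moves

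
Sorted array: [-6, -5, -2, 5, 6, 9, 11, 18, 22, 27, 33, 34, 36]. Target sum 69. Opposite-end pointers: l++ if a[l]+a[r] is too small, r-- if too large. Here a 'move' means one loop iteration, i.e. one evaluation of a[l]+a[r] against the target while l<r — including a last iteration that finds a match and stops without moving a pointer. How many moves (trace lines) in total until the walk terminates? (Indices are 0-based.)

11 moves

l=0 r=12: -6+36=30 <69, l++
l=1 r=12: -5+36=31 <69, l++
l=2 r=12: -2+36=34 <69, l++
l=3 r=12: 5+36=41 <69, l++
l=4 r=12: 6+36=42 <69, l++
l=5 r=12: 9+36=45 <69, l++
l=6 r=12: 11+36=47 <69, l++
l=7 r=12: 18+36=54 <69, l++
l=8 r=12: 22+36=58 <69, l++
l=9 r=12: 27+36=63 <69, l++
l=10 r=12: 33+36=69, found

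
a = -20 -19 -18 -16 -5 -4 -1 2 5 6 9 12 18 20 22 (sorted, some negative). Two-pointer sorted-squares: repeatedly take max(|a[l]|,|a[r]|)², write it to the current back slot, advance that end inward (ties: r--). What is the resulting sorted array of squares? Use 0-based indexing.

l=0 r=14: |-20|<=|22| out[14]=484, r--
l=0 r=13: |-20|<=|20| out[13]=400, r--
l=0 r=12: |-20|>|18| out[12]=400, l++
l=1 r=12: |-19|>|18| out[11]=361, l++
l=2 r=12: |-18|<=|18| out[10]=324, r--
l=2 r=11: |-18|>|12| out[9]=324, l++
l=3 r=11: |-16|>|12| out[8]=256, l++
l=4 r=11: |-5|<=|12| out[7]=144, r--
l=4 r=10: |-5|<=|9| out[6]=81, r--
l=4 r=9: |-5|<=|6| out[5]=36, r--
l=4 r=8: |-5|<=|5| out[4]=25, r--
l=4 r=7: |-5|>|2| out[3]=25, l++
l=5 r=7: |-4|>|2| out[2]=16, l++
l=6 r=7: |-1|<=|2| out[1]=4, r--
l=6 r=6: |-1|<=|-1| out[0]=1, r--

[1, 4, 16, 25, 25, 36, 81, 144, 256, 324, 324, 361, 400, 400, 484]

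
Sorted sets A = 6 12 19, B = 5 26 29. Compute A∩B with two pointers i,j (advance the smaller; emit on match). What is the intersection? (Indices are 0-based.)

i=0 j=0: 6>5, j++
i=0 j=1: 6<26, i++
i=1 j=1: 12<26, i++
i=2 j=1: 19<26, i++

intersection = []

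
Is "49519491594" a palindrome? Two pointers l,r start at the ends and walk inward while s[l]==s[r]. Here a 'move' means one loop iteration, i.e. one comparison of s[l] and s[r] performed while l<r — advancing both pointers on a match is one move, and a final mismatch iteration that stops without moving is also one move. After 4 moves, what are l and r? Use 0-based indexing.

[0,10] '4'=='4' → l++,r--
[1,9] '9'=='9' → l++,r--
[2,8] '5'=='5' → l++,r--
[3,7] '1'=='1' → l++,r--

l=4, r=6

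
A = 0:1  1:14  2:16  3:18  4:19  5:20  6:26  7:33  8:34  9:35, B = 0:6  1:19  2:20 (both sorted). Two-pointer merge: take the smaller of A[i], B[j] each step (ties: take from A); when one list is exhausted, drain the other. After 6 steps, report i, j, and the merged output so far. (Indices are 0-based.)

[i=0,j=0] A[i]=1<=B[j]=6 take 1 → i++
[i=1,j=0] A[i]=14>B[j]=6 take 6 → j++
[i=1,j=1] A[i]=14<=B[j]=19 take 14 → i++
[i=2,j=1] A[i]=16<=B[j]=19 take 16 → i++
[i=3,j=1] A[i]=18<=B[j]=19 take 18 → i++
[i=4,j=1] A[i]=19<=B[j]=19 take 19 → i++

i=5, j=1, merged so far=[1, 6, 14, 16, 18, 19]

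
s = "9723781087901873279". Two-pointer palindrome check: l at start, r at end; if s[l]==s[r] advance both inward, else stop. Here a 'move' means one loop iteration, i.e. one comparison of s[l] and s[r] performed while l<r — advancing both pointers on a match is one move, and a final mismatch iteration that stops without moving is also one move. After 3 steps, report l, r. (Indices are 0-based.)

l=0 r=18: '9'=='9', l++,r--
l=1 r=17: '7'=='7', l++,r--
l=2 r=16: '2'=='2', l++,r--

l=3, r=15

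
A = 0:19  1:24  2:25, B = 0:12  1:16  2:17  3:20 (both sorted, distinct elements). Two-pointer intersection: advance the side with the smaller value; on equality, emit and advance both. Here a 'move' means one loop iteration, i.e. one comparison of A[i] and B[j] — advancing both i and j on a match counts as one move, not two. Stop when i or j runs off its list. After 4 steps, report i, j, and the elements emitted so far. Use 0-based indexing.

i=0 j=0: 19>12, j++
i=0 j=1: 19>16, j++
i=0 j=2: 19>17, j++
i=0 j=3: 19<20, i++

i=1, j=3, emitted=[]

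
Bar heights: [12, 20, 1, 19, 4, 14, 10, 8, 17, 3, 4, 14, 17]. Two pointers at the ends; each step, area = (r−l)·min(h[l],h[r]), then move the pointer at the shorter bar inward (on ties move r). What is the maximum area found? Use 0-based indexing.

[0,12] min(12,17)*12=144 best=144 * → l++
[1,12] min(20,17)*11=187 best=187 * → r--
[1,11] min(20,14)*10=140 best=187 → r--
[1,10] min(20,4)*9=36 best=187 → r--
[1,9] min(20,3)*8=24 best=187 → r--
[1,8] min(20,17)*7=119 best=187 → r--
[1,7] min(20,8)*6=48 best=187 → r--
[1,6] min(20,10)*5=50 best=187 → r--
[1,5] min(20,14)*4=56 best=187 → r--
[1,4] min(20,4)*3=12 best=187 → r--
[1,3] min(20,19)*2=38 best=187 → r--
[1,2] min(20,1)*1=1 best=187 → r--

max area = 187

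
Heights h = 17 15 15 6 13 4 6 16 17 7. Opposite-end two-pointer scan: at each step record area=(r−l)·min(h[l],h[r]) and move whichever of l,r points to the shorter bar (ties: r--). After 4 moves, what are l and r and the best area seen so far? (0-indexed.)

l=0 r=9: min(17,7)*9=63 best=63 *, r--
l=0 r=8: min(17,17)*8=136 best=136 *, r--
l=0 r=7: min(17,16)*7=112 best=136, r--
l=0 r=6: min(17,6)*6=36 best=136, r--

l=0, r=5, best area=136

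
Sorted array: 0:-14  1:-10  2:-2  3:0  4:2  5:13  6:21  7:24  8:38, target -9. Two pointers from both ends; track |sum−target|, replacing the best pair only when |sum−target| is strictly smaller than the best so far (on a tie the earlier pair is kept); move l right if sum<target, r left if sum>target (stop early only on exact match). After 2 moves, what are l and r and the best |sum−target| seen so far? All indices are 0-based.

[0,8] -14+38=24 d=33 * → r--
[0,7] -14+24=10 d=19 * → r--

l=0, r=6, best |Δ|=19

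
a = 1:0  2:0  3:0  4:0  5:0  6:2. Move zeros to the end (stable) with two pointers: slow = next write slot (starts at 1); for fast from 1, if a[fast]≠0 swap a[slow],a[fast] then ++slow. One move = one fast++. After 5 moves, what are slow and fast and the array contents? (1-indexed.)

(s=1,f=1) a[fast]=0 → fast++
(s=1,f=2) a[fast]=0 → fast++
(s=1,f=3) a[fast]=0 → fast++
(s=1,f=4) a[fast]=0 → fast++
(s=1,f=5) a[fast]=0 → fast++

slow=1, fast=6, a=[0, 0, 0, 0, 0, 2]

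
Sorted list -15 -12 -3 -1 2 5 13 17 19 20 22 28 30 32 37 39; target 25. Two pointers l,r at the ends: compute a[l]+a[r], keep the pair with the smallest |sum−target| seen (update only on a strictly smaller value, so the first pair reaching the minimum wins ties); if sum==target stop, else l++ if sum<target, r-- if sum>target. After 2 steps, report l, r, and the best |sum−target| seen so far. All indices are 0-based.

l=1, r=14, best |Δ|=1

l=0 r=15: -15+39=24 d=1 *, l++
l=1 r=15: -12+39=27 d=2, r--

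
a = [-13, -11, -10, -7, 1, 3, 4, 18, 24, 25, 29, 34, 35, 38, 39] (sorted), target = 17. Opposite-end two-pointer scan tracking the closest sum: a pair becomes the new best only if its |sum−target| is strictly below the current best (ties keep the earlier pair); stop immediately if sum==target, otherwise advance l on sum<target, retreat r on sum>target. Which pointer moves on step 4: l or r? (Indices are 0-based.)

l=0 r=14: -13+39=26 d=9 *, r--
l=0 r=13: -13+38=25 d=8 *, r--
l=0 r=12: -13+35=22 d=5 *, r--
l=0 r=11: -13+34=21 d=4 *, r--

r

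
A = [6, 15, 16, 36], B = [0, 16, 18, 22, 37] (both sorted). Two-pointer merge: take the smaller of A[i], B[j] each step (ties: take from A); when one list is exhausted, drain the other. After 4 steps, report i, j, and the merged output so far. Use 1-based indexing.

i=4, j=2, merged so far=[0, 6, 15, 16]

[i=1,j=1] A[i]=6>B[j]=0 take 0 → j++
[i=1,j=2] A[i]=6<=B[j]=16 take 6 → i++
[i=2,j=2] A[i]=15<=B[j]=16 take 15 → i++
[i=3,j=2] A[i]=16<=B[j]=16 take 16 → i++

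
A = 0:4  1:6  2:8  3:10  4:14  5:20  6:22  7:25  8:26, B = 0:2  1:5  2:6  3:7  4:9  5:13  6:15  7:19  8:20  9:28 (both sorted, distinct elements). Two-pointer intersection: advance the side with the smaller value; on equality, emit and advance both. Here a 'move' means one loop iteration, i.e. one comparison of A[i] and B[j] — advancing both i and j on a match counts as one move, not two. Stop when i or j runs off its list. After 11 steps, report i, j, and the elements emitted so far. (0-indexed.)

i=5, j=7, emitted=[6]

[i=0,j=0] 4>2 → j++
[i=0,j=1] 4<5 → i++
[i=1,j=1] 6>5 → j++
[i=1,j=2] 6==6 emit → i++,j++
[i=2,j=3] 8>7 → j++
[i=2,j=4] 8<9 → i++
[i=3,j=4] 10>9 → j++
[i=3,j=5] 10<13 → i++
[i=4,j=5] 14>13 → j++
[i=4,j=6] 14<15 → i++
[i=5,j=6] 20>15 → j++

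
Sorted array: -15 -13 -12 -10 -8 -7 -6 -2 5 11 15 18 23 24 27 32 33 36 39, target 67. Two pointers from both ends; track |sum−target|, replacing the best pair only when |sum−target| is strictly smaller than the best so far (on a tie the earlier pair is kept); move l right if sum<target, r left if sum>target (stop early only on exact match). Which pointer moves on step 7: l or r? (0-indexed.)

l=0 r=18: -15+39=24 d=43 *, l++
l=1 r=18: -13+39=26 d=41 *, l++
l=2 r=18: -12+39=27 d=40 *, l++
l=3 r=18: -10+39=29 d=38 *, l++
l=4 r=18: -8+39=31 d=36 *, l++
l=5 r=18: -7+39=32 d=35 *, l++
l=6 r=18: -6+39=33 d=34 *, l++

l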